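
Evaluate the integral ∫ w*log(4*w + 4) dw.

w**2*log(4*w + 4)/2 - w**2/4 + w/2 - log(w + 1)/2 + C

Use integration by parts with u = log(4*w + 4), dv = w dw.
Then du = 4/(4*w + 4) dw and v = w**2/2.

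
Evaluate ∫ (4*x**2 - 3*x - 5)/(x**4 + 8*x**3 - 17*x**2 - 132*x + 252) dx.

Factor the denominator: (x - 3)*(x - 2)*(x + 6)*(x + 7).
Partial-fraction decomposition: -106/(45*(x + 7)) + 157/(72*(x + 6)) - 5/(72*(x - 2)) + 11/(45*(x - 3)).
Integrate each term: A/(x−a) contributes A·log|x−a|.

11*log(x - 3)/45 - 5*log(x - 2)/72 + 157*log(x + 6)/72 - 106*log(x + 7)/45 + C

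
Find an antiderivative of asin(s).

s*asin(s) + sqrt(-s**2 + 1) + C

Use integration by parts with u = arcsin(s), dv = ds.
Then du = 1/sqrt(-s**2 + 1) ds.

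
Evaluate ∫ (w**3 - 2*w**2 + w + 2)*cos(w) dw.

Use integration by parts with u = w**3 - 2*w**2 + w + 2, dv = cos(w) dw, so v = sin(w).
Apply parts 3 times (tabular method): alternate signs, differentiate u down to 0, integrate dv up.

w**3*sin(w) - 2*w**2*sin(w) + 3*w**2*cos(w) - 5*w*sin(w) - 4*w*cos(w) + 6*sin(w) - 5*cos(w) + C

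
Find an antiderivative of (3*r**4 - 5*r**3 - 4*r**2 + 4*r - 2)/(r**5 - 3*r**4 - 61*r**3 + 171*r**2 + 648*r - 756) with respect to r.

Factor the denominator: (r - 6)**2*(r - 1)*(r + 3)*(r + 7).
Partial-fraction decomposition: 2173/(1352*(r + 7)) - 41/(162*(r + 3)) - 1/(200*(r - 1)) + 564958/(342225*(r - 6)) + 2686/(585*(r - 6)**2).
Integrate each term; A/(r−a) gives A·log|r−a|; A/(r−a)² gives −A/(r−a).

564958*log(r - 6)/342225 - log(r - 1)/200 - 41*log(r + 3)/162 + 2173*log(r + 7)/1352 - 2686/(585*r - 3510) + C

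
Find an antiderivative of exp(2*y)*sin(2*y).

Let I denote the integral. Integrate by parts with u = sin(2*y), dv = exp(2*y) dy, so v = exp(2*y)/2: I = exp(2*y)*sin(2*y)/2 − ∫ exp(2*y)*cos(2*y) dy.
Apply parts again with u = cos(2*y), dv = exp(2*y) dy: ∫ exp(2*y)*cos(2*y) dy = exp(2*y)*cos(2*y)/2 + I. Substituting back brings back I: I = exp(2*y)*sin(2*y)/2 - exp(2*y)*cos(2*y)/2 − I.
Solving for I: (1 + 1)·I equals the remaining terms, so I = (1/2)·(exp(2*y)*sin(2*y)/2 - exp(2*y)*cos(2*y)/2).

exp(2*y)*sin(2*y)/4 - exp(2*y)*cos(2*y)/4 + C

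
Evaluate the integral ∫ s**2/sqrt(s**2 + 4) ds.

Substitute s = 2·tan(θ), so ds = 2·sec(θ)^2 dθ and the radical becomes sqrt(s**2 + 4) = 2·sec(θ) by the Pythagorean identity.
Integrate the resulting trig expression in θ, then back-substitute tan(θ) = s/2, sec(θ) = sqrt(s**2 + 4)/2 (absorbing any constant into C).

s*sqrt(s**2 + 4)/2 - 2*log(s + sqrt(s**2 + 4)) + C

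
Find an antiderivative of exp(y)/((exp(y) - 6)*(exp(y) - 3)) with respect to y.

Let u = e^y, du = e^y dy.
The integral becomes ∫ du/((u-6)(u-3)); decompose into partial fractions.

log(exp(y) - 6)/3 - log(exp(y) - 3)/3 + C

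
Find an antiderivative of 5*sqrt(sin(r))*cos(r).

10*sin(r)**(3/2)/3 + C

Let u = sin(r), so du = (cos(r)) dr.
Rewriting, the integral becomes 5·∫ √u du = 5·(2/3)u^(3/2).
Substituting back, u = sin(r).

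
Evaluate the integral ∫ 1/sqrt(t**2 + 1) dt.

Substitute t = tan(θ), so dt = sec(θ)^2 dθ and the radical becomes sqrt(t**2 + 1) = sec(θ) by the Pythagorean identity.
Integrate the resulting trig expression in θ, then back-substitute tan(θ) = t, sec(θ) = sqrt(t**2 + 1) (absorbing any constant into C).

log(t + sqrt(t**2 + 1)) + C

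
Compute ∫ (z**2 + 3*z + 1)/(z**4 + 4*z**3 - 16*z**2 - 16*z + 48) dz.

Factor the denominator: (z - 2)**2*(z + 2)*(z + 6).
Partial-fraction decomposition: -19/(256*(z + 6)) - 1/(64*(z + 2)) + 23/(256*(z - 2)) + 11/(32*(z - 2)**2).
Integrate each term; A/(z−a) gives A·log|z−a|; A/(z−a)² gives −A/(z−a).

23*log(z - 2)/256 - log(z + 2)/64 - 19*log(z + 6)/256 - 11/(32*z - 64) + C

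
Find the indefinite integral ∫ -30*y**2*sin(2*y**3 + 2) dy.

Let u = 2*y**3 + 2, so du = (6*y**2) dy.
Rewriting, the integral becomes -5·∫ sin(u) du = -5·-cos(u).
Substituting back, u = 2*y**3 + 2.

5*cos(2*y**3 + 2) + C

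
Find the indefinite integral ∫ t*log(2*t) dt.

Use integration by parts with u = log(2*t), dv = t dt.
Then du = 1/t dt and v = t**2/2.

t**2*(log(t) + log(2))/2 - t**2/4 + C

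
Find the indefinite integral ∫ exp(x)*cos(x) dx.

exp(x)*sin(x)/2 + exp(x)*cos(x)/2 + C

Let I denote the integral. Integrate by parts with u = cos(x), dv = exp(x) dx, so v = exp(x): I = exp(x)*cos(x) + ∫ exp(x)*sin(x) dx.
Apply parts again with u = sin(x), dv = exp(x) dx: ∫ exp(x)*sin(x) dx = exp(x)*sin(x) − I. Substituting back brings back I: I = exp(x)*sin(x) + exp(x)*cos(x) − I.
Solving for I: (1 + 1)·I equals the remaining terms, so I = (1/2)·(exp(x)*sin(x) + exp(x)*cos(x)).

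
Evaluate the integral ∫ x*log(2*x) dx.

Use integration by parts with u = log(2*x), dv = x dx.
Then du = 1/x dx and v = x**2/2.

x**2*(log(x) + log(2))/2 - x**2/4 + C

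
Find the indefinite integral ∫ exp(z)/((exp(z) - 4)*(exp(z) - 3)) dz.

Let u = e^z, du = e^z dz.
The integral becomes ∫ du/((u-3)(u-4)); decompose into partial fractions.

log(exp(z) - 4) - log(exp(z) - 3) + C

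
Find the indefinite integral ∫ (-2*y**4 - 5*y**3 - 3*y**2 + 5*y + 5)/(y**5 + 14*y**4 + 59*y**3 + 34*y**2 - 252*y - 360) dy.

Factor the denominator: (y - 2)*(y + 2)*(y + 3)*(y + 5)*(y + 6).
Partial-fraction decomposition: -1645/(96*(y + 6)) + 120/(7*(y + 5)) - 32/(15*(y + 3)) + 3/(16*(y + 2)) - 69/(1120*(y - 2)).
Integrate each term: A/(y−a) contributes A·log|y−a|.

-69*log(y - 2)/1120 + 3*log(y + 2)/16 - 32*log(y + 3)/15 + 120*log(y + 5)/7 - 1645*log(y + 6)/96 + C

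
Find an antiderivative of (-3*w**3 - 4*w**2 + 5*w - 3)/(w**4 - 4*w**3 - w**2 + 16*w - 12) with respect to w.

Factor the denominator: (w - 3)*(w - 2)*(w - 1)*(w + 2).
Partial-fraction decomposition: 1/(12*(w + 2)) - 5/(6*(w - 1)) + 33/(4*(w - 2)) - 21/(2*(w - 3)).
Integrate each term: A/(w−a) contributes A·log|w−a|.

-21*log(w - 3)/2 + 33*log(w - 2)/4 - 5*log(w - 1)/6 + log(w + 2)/12 + C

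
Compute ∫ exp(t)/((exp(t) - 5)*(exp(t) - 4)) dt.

Let u = e^t, du = e^t dt.
The integral becomes ∫ du/((u-4)(u-5)); decompose into partial fractions.

log(exp(t) - 5) - log(exp(t) - 4) + C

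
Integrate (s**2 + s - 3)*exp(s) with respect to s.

(s**2 - s - 2)*exp(s) + C

Use integration by parts with u = s**2 + s - 3, dv = exp(s) ds, so v = exp(s).
Apply parts 2 times (tabular method): alternate signs, differentiate u down to 0, integrate dv up.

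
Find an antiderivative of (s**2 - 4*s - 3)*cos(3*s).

Use integration by parts with u = s**2 - 4*s - 3, dv = cos(3*s) ds, so v = sin(3*s)/3.
Apply parts 2 times (tabular method): alternate signs, differentiate u down to 0, integrate dv up.

s**2*sin(3*s)/3 - 4*s*sin(3*s)/3 + 2*s*cos(3*s)/9 - 29*sin(3*s)/27 - 4*cos(3*s)/9 + C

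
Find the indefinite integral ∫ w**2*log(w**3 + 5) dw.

w**3*log(w**3 + 5)/3 - w**3/3 + 5*log(w**3 + 5)/3 + C

Let u = w**3 + 5, so du = (3*w**2) dw.
The integral becomes (1/3)·∫ log(u) du; integrate by parts with u′=log(u), dv′=du.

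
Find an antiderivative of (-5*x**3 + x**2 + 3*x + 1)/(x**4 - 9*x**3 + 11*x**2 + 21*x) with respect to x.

log(x)/21 - 411*log(x - 7)/56 + 29*log(x - 3)/12 - log(x + 1)/8 + C

Factor the denominator: x*(x - 7)*(x - 3)*(x + 1).
Partial-fraction decomposition: -1/(8*(x + 1)) + 29/(12*(x - 3)) - 411/(56*(x - 7)) + 1/(21*x).
Integrate each term: A/(x−a) contributes A·log|x−a|.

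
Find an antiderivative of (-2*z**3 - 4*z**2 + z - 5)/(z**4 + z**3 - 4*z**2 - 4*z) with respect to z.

Factor the denominator: z*(z - 2)*(z + 1)*(z + 2).
Partial-fraction decomposition: 7/(8*(z + 2)) - 8/(3*(z + 1)) - 35/(24*(z - 2)) + 5/(4*z).
Integrate each term: A/(z−a) contributes A·log|z−a|.

5*log(z)/4 - 35*log(z - 2)/24 - 8*log(z + 1)/3 + 7*log(z + 2)/8 + C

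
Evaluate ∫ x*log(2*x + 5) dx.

Use integration by parts with u = log(2*x + 5), dv = x dx.
Then du = 2/(2*x + 5) dx and v = x**2/2.

x**2*log(2*x + 5)/2 - x**2/4 + 5*x/4 - 25*log(2*x + 5)/8 + C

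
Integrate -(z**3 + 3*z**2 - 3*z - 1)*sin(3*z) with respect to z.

z**3*cos(3*z)/3 - z**2*sin(3*z)/3 + z**2*cos(3*z) - 2*z*sin(3*z)/3 - 11*z*cos(3*z)/9 + 11*sin(3*z)/27 - 5*cos(3*z)/9 + C

Use integration by parts with u = z**3 + 3*z**2 - 3*z - 1, dv = -sin(3*z) dz, so v = cos(3*z)/3.
Apply parts 3 times (tabular method): alternate signs, differentiate u down to 0, integrate dv up.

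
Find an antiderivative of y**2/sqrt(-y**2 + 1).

-y*sqrt(-y**2 + 1)/2 + asin(y)/2 + C

Substitute y = sin(θ), so dy = cos(θ) dθ and the radical becomes sqrt(-y**2 + 1) = cos(θ) by the Pythagorean identity.
Integrate the resulting trig expression in θ, then back-substitute θ = asin(y), sin(θ) = y, cos(θ) = sqrt(-y**2 + 1) (absorbing any constant into C).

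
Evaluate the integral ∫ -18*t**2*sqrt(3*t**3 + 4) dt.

Let u = 3*t**3 + 4, so du = (9*t**2) dt.
Rewriting, the integral becomes -2·∫ √u du = -2·(2/3)u^(3/2).
Substituting back, u = 3*t**3 + 4.

-4*(3*t**3 + 4)**(3/2)/3 + C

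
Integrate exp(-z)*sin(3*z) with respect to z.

Let I denote the integral. Integrate by parts with u = sin(3*z), dv = exp(-z) dz, so v = -exp(-z): I = -exp(-z)*sin(3*z) + 3·∫ exp(-z)*cos(3*z) dz.
Apply parts again with u = cos(3*z), dv = exp(-z) dz: ∫ exp(-z)*cos(3*z) dz = -exp(-z)*cos(3*z) − 3·I. Substituting back brings back I: I = -exp(-z)*sin(3*z) - 3*exp(-z)*cos(3*z) − 9·I.
Solving for I: (1 + 9)·I equals the remaining terms, so I = (1/10)·(-exp(-z)*sin(3*z) - 3*exp(-z)*cos(3*z)).

-exp(-z)*sin(3*z)/10 - 3*exp(-z)*cos(3*z)/10 + C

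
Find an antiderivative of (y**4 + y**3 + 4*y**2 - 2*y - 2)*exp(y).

Use integration by parts with u = y**4 + y**3 + 4*y**2 - 2*y - 2, dv = exp(y) dy, so v = exp(y).
Apply parts 4 times (tabular method): alternate signs, differentiate u down to 0, integrate dv up.

(y**4 - 3*y**3 + 13*y**2 - 28*y + 26)*exp(y) + C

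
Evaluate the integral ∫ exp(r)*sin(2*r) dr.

Let I denote the integral. Integrate by parts with u = sin(2*r), dv = exp(r) dr, so v = exp(r): I = exp(r)*sin(2*r) − 2·∫ exp(r)*cos(2*r) dr.
Apply parts again with u = cos(2*r), dv = exp(r) dr: ∫ exp(r)*cos(2*r) dr = exp(r)*cos(2*r) + 2·I. Substituting back brings back I: I = exp(r)*sin(2*r) - 2*exp(r)*cos(2*r) − 4·I.
Solving for I: (1 + 4)·I equals the remaining terms, so I = (1/5)·(exp(r)*sin(2*r) - 2*exp(r)*cos(2*r)).

exp(r)*sin(2*r)/5 - 2*exp(r)*cos(2*r)/5 + C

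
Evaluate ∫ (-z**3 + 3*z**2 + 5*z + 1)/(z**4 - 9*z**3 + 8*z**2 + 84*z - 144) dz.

Factor the denominator: (z - 6)*(z - 4)*(z - 2)*(z + 3).
Partial-fraction decomposition: -8/(63*(z + 3)) + 3/(8*(z - 2)) - 5/(28*(z - 4)) - 77/(72*(z - 6)).
Integrate each term: A/(z−a) contributes A·log|z−a|.

-77*log(z - 6)/72 - 5*log(z - 4)/28 + 3*log(z - 2)/8 - 8*log(z + 3)/63 + C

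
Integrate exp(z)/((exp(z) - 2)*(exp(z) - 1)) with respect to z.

log(exp(z) - 2) - log(exp(z) - 1) + C

Let u = e^z, du = e^z dz.
The integral becomes ∫ du/((u-1)(u-2)); decompose into partial fractions.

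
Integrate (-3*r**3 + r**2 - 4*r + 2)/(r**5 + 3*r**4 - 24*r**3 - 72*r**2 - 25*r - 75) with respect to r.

-23*log(r - 5)/130 - 13*log(r + 3)/20 + 211*log(r + 5)/260 + log(r**2 + 1)/130 - atan(r)/130 + C

Factor the denominator: (r - 5)*(r + 3)*(r + 5)*(r**2 + 1).
Partial-fraction decomposition: (2*r - 1)/(130*(r**2 + 1)) + 211/(260*(r + 5)) - 13/(20*(r + 3)) - 23/(130*(r - 5)).
Integrate each term; A/(r−a) gives A·log|r−a|; the (Br+D)/(r²+p²) term gives a log and an atan.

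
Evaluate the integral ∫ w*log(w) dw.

w**2*log(w)/2 - w**2/4 + C

Use integration by parts with u = log(w), dv = w dw.
Then du = 1/w dw and v = w**2/2.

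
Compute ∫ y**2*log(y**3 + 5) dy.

Let u = y**3 + 5, so du = (3*y**2) dy.
The integral becomes (1/3)·∫ log(u) du; integrate by parts with u′=log(u), dv′=du.

y**3*log(y**3 + 5)/3 - y**3/3 + 5*log(y**3 + 5)/3 + C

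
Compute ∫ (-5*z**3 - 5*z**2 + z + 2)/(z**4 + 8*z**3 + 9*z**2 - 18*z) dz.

-log(z)/9 - log(z - 1)/4 + 89*log(z + 3)/36 - 64*log(z + 6)/9 + C

Factor the denominator: z*(z - 1)*(z + 3)*(z + 6).
Partial-fraction decomposition: -64/(9*(z + 6)) + 89/(36*(z + 3)) - 1/(4*(z - 1)) - 1/(9*z).
Integrate each term: A/(z−a) contributes A·log|z−a|.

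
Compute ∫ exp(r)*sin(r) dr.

Let I denote the integral. Integrate by parts with u = sin(r), dv = exp(r) dr, so v = exp(r): I = exp(r)*sin(r) − ∫ exp(r)*cos(r) dr.
Apply parts again with u = cos(r), dv = exp(r) dr: ∫ exp(r)*cos(r) dr = exp(r)*cos(r) + I. Substituting back brings back I: I = exp(r)*sin(r) - exp(r)*cos(r) − I.
Solving for I: (1 + 1)·I equals the remaining terms, so I = (1/2)·(exp(r)*sin(r) - exp(r)*cos(r)).

exp(r)*sin(r)/2 - exp(r)*cos(r)/2 + C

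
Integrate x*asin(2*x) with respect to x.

x**2*asin(2*x)/2 + x*sqrt(-4*x**2 + 1)/8 - asin(2*x)/16 + C

Use integration by parts with u = arcsin(2*x), dv = x dx.
Then du = 2/sqrt(-4*x**2 + 1) dx.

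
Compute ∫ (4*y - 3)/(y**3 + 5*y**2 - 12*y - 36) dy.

Factor the denominator: (y - 3)*(y + 2)*(y + 6).
Partial-fraction decomposition: -3/(4*(y + 6)) + 11/(20*(y + 2)) + 1/(5*(y - 3)).
Integrate each term: A/(y−a) contributes A·log|y−a|.

log(y - 3)/5 + 11*log(y + 2)/20 - 3*log(y + 6)/4 + C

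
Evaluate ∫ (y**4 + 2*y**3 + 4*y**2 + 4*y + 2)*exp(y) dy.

Use integration by parts with u = y**4 + 2*y**3 + 4*y**2 + 4*y + 2, dv = exp(y) dy, so v = exp(y).
Apply parts 4 times (tabular method): alternate signs, differentiate u down to 0, integrate dv up.

(y**4 - 2*y**3 + 10*y**2 - 16*y + 18)*exp(y) + C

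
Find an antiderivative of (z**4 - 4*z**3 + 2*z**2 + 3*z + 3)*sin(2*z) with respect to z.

-z**4*cos(2*z)/2 + z**3*sin(2*z) + 2*z**3*cos(2*z) - 3*z**2*sin(2*z) + z**2*cos(2*z)/2 - z*sin(2*z)/2 - 9*z*cos(2*z)/2 + 9*sin(2*z)/4 - 7*cos(2*z)/4 + C

Use integration by parts with u = z**4 - 4*z**3 + 2*z**2 + 3*z + 3, dv = sin(2*z) dz, so v = -cos(2*z)/2.
Apply parts 4 times (tabular method): alternate signs, differentiate u down to 0, integrate dv up.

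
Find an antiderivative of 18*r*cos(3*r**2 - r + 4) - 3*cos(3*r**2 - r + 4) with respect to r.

Let u = 3*r**2 - r + 4, so du = (6*r - 1) dr.
Rewriting, the integral becomes 3·∫ cos(u) du = 3·sin(u).
Substituting back, u = 3*r**2 - r + 4.

3*sin(3*r**2 - r + 4) + C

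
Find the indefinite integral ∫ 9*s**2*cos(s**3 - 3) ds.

Let u = s**3 - 3, so du = (3*s**2) ds.
Rewriting, the integral becomes 3·∫ cos(u) du = 3·sin(u).
Substituting back, u = s**3 - 3.

3*sin(s**3 - 3) + C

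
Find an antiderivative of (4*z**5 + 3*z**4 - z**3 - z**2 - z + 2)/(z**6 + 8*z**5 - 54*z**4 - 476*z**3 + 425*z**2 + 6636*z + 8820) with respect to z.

Factor the denominator: (z - 6)*(z - 5)*(z + 2)*(z + 3)*(z + 7)**2.
Partial-fraction decomposition: 13733/(5850*(z + 7)) - 2297/(120*(z + 7)**2) + 353/(576*(z + 3)) - 9/(175*(z + 2)) - 7111/(4032*(z - 5)) + 334/(117*(z - 6)).
Integrate each term; A/(z−a) gives A·log|z−a|; A/(z−a)² gives −A/(z−a).

334*log(z - 6)/117 - 7111*log(z - 5)/4032 - 9*log(z + 2)/175 + 353*log(z + 3)/576 + 13733*log(z + 7)/5850 + 2297/(120*z + 840) + C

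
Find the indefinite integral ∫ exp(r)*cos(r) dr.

Let I denote the integral. Integrate by parts with u = cos(r), dv = exp(r) dr, so v = exp(r): I = exp(r)*cos(r) + ∫ exp(r)*sin(r) dr.
Apply parts again with u = sin(r), dv = exp(r) dr: ∫ exp(r)*sin(r) dr = exp(r)*sin(r) − I. Substituting back brings back I: I = exp(r)*sin(r) + exp(r)*cos(r) − I.
Solving for I: (1 + 1)·I equals the remaining terms, so I = (1/2)·(exp(r)*sin(r) + exp(r)*cos(r)).

exp(r)*sin(r)/2 + exp(r)*cos(r)/2 + C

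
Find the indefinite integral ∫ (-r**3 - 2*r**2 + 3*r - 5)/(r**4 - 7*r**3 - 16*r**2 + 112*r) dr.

Factor the denominator: r*(r - 7)*(r - 4)*(r + 4).
Partial-fraction decomposition: -15/(352*(r + 4)) + 89/(96*(r - 4)) - 425/(231*(r - 7)) - 5/(112*r).
Integrate each term: A/(r−a) contributes A·log|r−a|.

-5*log(r)/112 - 425*log(r - 7)/231 + 89*log(r - 4)/96 - 15*log(r + 4)/352 + C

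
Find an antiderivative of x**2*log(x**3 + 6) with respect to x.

x**3*log(x**3 + 6)/3 - x**3/3 + 2*log(x**3 + 6) + C

Let u = x**3 + 6, so du = (3*x**2) dx.
The integral becomes (1/3)·∫ log(u) du; integrate by parts with u′=log(u), dv′=du.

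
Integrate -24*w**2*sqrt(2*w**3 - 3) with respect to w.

-8*(2*w**3 - 3)**(3/2)/3 + C

Let u = 2*w**3 - 3, so du = (6*w**2) dw.
Rewriting, the integral becomes -4·∫ √u du = -4·(2/3)u^(3/2).
Substituting back, u = 2*w**3 - 3.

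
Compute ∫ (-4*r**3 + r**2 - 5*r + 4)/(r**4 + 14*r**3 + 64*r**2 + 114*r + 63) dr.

Factor the denominator: (r + 1)*(r + 3)**2*(r + 7).
Partial-fraction decomposition: -365/(24*(r + 7)) + 85/(8*(r + 3)) - 17/(r + 3)**2 + 7/(12*(r + 1)).
Integrate each term; A/(r−a) gives A·log|r−a|; A/(r−a)² gives −A/(r−a).

7*log(r + 1)/12 + 85*log(r + 3)/8 - 365*log(r + 7)/24 + 17/(r + 3) + C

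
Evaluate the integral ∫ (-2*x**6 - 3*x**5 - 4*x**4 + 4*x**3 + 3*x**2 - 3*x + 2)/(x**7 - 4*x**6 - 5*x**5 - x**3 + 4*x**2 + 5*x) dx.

2*log(x)/5 - 42563*log(x - 5)/18720 + 3*log(x - 1)/32 - 7*log(x + 1)/9 + 29*log(x**2 + 1)/104 - 6*atan(x)/13 + 1/(24*x + 24) + C

Factor the denominator: x*(x - 5)*(x - 1)*(x + 1)**2*(x**2 + 1).
Partial-fraction decomposition: (29*x - 24)/(52*(x**2 + 1)) - 7/(9*(x + 1)) - 1/(24*(x + 1)**2) + 3/(32*(x - 1)) - 42563/(18720*(x - 5)) + 2/(5*x).
Integrate each term; A/(x−a) gives A·log|x−a|; the (Bx+D)/(x²+p²) term gives a log and an atan.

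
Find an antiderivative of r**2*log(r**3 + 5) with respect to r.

Let u = r**3 + 5, so du = (3*r**2) dr.
The integral becomes (1/3)·∫ log(u) du; integrate by parts with u′=log(u), dv′=du.

r**3*log(r**3 + 5)/3 - r**3/3 + 5*log(r**3 + 5)/3 + C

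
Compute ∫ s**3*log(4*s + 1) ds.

Use integration by parts with u = log(4*s + 1), dv = s**3 ds.
Then du = 4/(4*s + 1) ds and v = s**4/4.

s**4*log(4*s + 1)/4 - s**4/16 + s**3/48 - s**2/128 + s/256 - log(4*s + 1)/1024 + C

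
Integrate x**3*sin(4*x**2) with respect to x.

Let u = x², du = 2x dx; rewrite as (1/2)∫ u^1·sin(4u) du.
Now integrate by parts 1 time.

-x**2*cos(4*x**2)/8 + sin(4*x**2)/32 + C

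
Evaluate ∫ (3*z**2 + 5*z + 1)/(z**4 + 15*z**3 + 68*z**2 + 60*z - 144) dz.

9*log(z - 1)/245 - 29*log(z + 4)/20 + 277*log(z + 6)/196 - 79/(14*z + 84) + C

Factor the denominator: (z - 1)*(z + 4)*(z + 6)**2.
Partial-fraction decomposition: 277/(196*(z + 6)) + 79/(14*(z + 6)**2) - 29/(20*(z + 4)) + 9/(245*(z - 1)).
Integrate each term; A/(z−a) gives A·log|z−a|; A/(z−a)² gives −A/(z−a).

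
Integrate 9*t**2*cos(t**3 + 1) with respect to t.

Let u = t**3 + 1, so du = (3*t**2) dt.
Rewriting, the integral becomes 3·∫ cos(u) du = 3·sin(u).
Substituting back, u = t**3 + 1.

3*sin(t**3 + 1) + C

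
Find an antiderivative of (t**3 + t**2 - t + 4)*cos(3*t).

t**3*sin(3*t)/3 + t**2*sin(3*t)/3 + t**2*cos(3*t)/3 - 5*t*sin(3*t)/9 + 2*t*cos(3*t)/9 + 34*sin(3*t)/27 - 5*cos(3*t)/27 + C

Use integration by parts with u = t**3 + t**2 - t + 4, dv = cos(3*t) dt, so v = sin(3*t)/3.
Apply parts 3 times (tabular method): alternate signs, differentiate u down to 0, integrate dv up.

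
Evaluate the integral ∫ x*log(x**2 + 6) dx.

x**2*log(x**2 + 6)/2 - x**2/2 + 3*log(x**2 + 6) + C

Let u = x**2 + 6, so du = (2*x) dx.
The integral becomes (1/2)·∫ log(u) du; integrate by parts with u′=log(u), dv′=du.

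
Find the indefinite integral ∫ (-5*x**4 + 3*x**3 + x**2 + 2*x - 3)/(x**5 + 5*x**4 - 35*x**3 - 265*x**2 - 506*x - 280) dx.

Factor the denominator: (x - 7)*(x + 1)*(x + 2)*(x + 4)*(x + 5).
Partial-fraction decomposition: -218/(9*(x + 5)) + 489/(22*(x + 4)) - 107/(54*(x + 2)) + 1/(8*(x + 1)) - 2729/(2376*(x - 7)).
Integrate each term: A/(x−a) contributes A·log|x−a|.

-2729*log(x - 7)/2376 + log(x + 1)/8 - 107*log(x + 2)/54 + 489*log(x + 4)/22 - 218*log(x + 5)/9 + C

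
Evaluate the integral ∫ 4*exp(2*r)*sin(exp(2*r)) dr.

-2*cos(exp(2*r)) + C

Let u = exp(2*r), so du = (2*exp(2*r)) dr.
Rewriting, the integral becomes 2·∫ sin(u) du = 2·-cos(u).
Substituting back, u = exp(2*r).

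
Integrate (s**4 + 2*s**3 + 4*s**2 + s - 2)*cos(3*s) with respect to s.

s**4*sin(3*s)/3 + 2*s**3*sin(3*s)/3 + 4*s**3*cos(3*s)/9 + 8*s**2*sin(3*s)/9 + 2*s**2*cos(3*s)/3 - s*sin(3*s)/9 + 16*s*cos(3*s)/27 - 70*sin(3*s)/81 - cos(3*s)/27 + C

Use integration by parts with u = s**4 + 2*s**3 + 4*s**2 + s - 2, dv = cos(3*s) ds, so v = sin(3*s)/3.
Apply parts 4 times (tabular method): alternate signs, differentiate u down to 0, integrate dv up.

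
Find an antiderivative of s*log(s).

s**2*log(s)/2 - s**2/4 + C

Use integration by parts with u = log(s), dv = s ds.
Then du = 1/s ds and v = s**2/2.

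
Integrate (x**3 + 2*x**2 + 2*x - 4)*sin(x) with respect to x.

Use integration by parts with u = x**3 + 2*x**2 + 2*x - 4, dv = sin(x) dx, so v = -cos(x).
Apply parts 3 times (tabular method): alternate signs, differentiate u down to 0, integrate dv up.

-x**3*cos(x) + 3*x**2*sin(x) - 2*x**2*cos(x) + 4*x*sin(x) + 4*x*cos(x) - 4*sin(x) + 8*cos(x) + C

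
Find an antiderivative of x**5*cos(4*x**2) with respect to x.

Let u = x², du = 2x dx; rewrite as (1/2)∫ u^2·cos(4u) du.
Now integrate by parts 2 times.

x**4*sin(4*x**2)/8 + x**2*cos(4*x**2)/16 - sin(4*x**2)/64 + C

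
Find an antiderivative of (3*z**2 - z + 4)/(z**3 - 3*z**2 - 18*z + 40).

74*log(z - 5)/27 - 7*log(z - 2)/9 + 28*log(z + 4)/27 + C

Factor the denominator: (z - 5)*(z - 2)*(z + 4).
Partial-fraction decomposition: 28/(27*(z + 4)) - 7/(9*(z - 2)) + 74/(27*(z - 5)).
Integrate each term: A/(z−a) contributes A·log|z−a|.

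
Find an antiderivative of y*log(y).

y**2*log(y)/2 - y**2/4 + C

Use integration by parts with u = log(y), dv = y dy.
Then du = 1/y dy and v = y**2/2.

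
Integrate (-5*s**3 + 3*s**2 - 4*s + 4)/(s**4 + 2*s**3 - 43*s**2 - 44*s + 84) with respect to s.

-124*log(s - 6)/65 + log(s - 1)/60 + 8*log(s + 2)/15 - 947*log(s + 7)/260 + C

Factor the denominator: (s - 6)*(s - 1)*(s + 2)*(s + 7).
Partial-fraction decomposition: -947/(260*(s + 7)) + 8/(15*(s + 2)) + 1/(60*(s - 1)) - 124/(65*(s - 6)).
Integrate each term: A/(s−a) contributes A·log|s−a|.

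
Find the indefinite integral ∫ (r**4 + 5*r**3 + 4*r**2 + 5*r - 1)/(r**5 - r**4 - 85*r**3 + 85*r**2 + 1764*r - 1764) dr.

Factor the denominator: (r - 7)*(r - 6)*(r - 1)*(r + 6)*(r + 7).
Partial-fraction decomposition: 423/(728*(r + 7)) - 47/(156*(r + 6)) + 1/(120*(r - 1)) - 2549/(780*(r - 6)) + 2173/(546*(r - 7)).
Integrate each term: A/(r−a) contributes A·log|r−a|.

2173*log(r - 7)/546 - 2549*log(r - 6)/780 + log(r - 1)/120 - 47*log(r + 6)/156 + 423*log(r + 7)/728 + C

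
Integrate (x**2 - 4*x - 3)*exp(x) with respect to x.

(x**2 - 6*x + 3)*exp(x) + C

Use integration by parts with u = x**2 - 4*x - 3, dv = exp(x) dx, so v = exp(x).
Apply parts 2 times (tabular method): alternate signs, differentiate u down to 0, integrate dv up.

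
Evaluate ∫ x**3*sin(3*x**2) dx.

Let u = x², du = 2x dx; rewrite as (1/2)∫ u^1·sin(3u) du.
Now integrate by parts 1 time.

-x**2*cos(3*x**2)/6 + sin(3*x**2)/18 + C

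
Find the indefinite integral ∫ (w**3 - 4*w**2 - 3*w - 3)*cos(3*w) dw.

Use integration by parts with u = w**3 - 4*w**2 - 3*w - 3, dv = cos(3*w) dw, so v = sin(3*w)/3.
Apply parts 3 times (tabular method): alternate signs, differentiate u down to 0, integrate dv up.

w**3*sin(3*w)/3 - 4*w**2*sin(3*w)/3 + w**2*cos(3*w)/3 - 11*w*sin(3*w)/9 - 8*w*cos(3*w)/9 - 19*sin(3*w)/27 - 11*cos(3*w)/27 + C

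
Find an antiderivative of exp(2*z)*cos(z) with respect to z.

exp(2*z)*sin(z)/5 + 2*exp(2*z)*cos(z)/5 + C

Let I denote the integral. Integrate by parts with u = cos(z), dv = exp(2*z) dz, so v = exp(2*z)/2: I = exp(2*z)*cos(z)/2 + (1/2)·∫ exp(2*z)*sin(z) dz.
Apply parts again with u = sin(z), dv = exp(2*z) dz: ∫ exp(2*z)*sin(z) dz = exp(2*z)*sin(z)/2 − (1/2)·I. Substituting back brings back I: I = exp(2*z)*sin(z)/4 + exp(2*z)*cos(z)/2 − (1/4)·I.
Solving for I: (1 + 1/4)·I equals the remaining terms, so I = (4/5)·(exp(2*z)*sin(z)/4 + exp(2*z)*cos(z)/2).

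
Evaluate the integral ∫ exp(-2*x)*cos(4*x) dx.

Let I denote the integral. Integrate by parts with u = cos(4*x), dv = exp(-2*x) dx, so v = -exp(-2*x)/2: I = -exp(-2*x)*cos(4*x)/2 − 2·∫ exp(-2*x)*sin(4*x) dx.
Apply parts again with u = sin(4*x), dv = exp(-2*x) dx: ∫ exp(-2*x)*sin(4*x) dx = -exp(-2*x)*sin(4*x)/2 + 2·I. Substituting back brings back I: I = exp(-2*x)*sin(4*x) - exp(-2*x)*cos(4*x)/2 − 4·I.
Solving for I: (1 + 4)·I equals the remaining terms, so I = (1/5)·(exp(-2*x)*sin(4*x) - exp(-2*x)*cos(4*x)/2).

exp(-2*x)*sin(4*x)/5 - exp(-2*x)*cos(4*x)/10 + C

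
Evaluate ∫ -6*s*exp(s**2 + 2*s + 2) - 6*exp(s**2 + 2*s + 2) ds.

-3*exp(s**2 + 2*s + 2) + C

Let u = s**2 + 2*s + 2, so du = (2*s + 2) ds.
Rewriting, the integral becomes -3·∫ e^u du = -3·e^u.
Substituting back, u = s**2 + 2*s + 2.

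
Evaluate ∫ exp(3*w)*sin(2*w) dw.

3*exp(3*w)*sin(2*w)/13 - 2*exp(3*w)*cos(2*w)/13 + C

Let I denote the integral. Integrate by parts with u = sin(2*w), dv = exp(3*w) dw, so v = exp(3*w)/3: I = exp(3*w)*sin(2*w)/3 − (2/3)·∫ exp(3*w)*cos(2*w) dw.
Apply parts again with u = cos(2*w), dv = exp(3*w) dw: ∫ exp(3*w)*cos(2*w) dw = exp(3*w)*cos(2*w)/3 + (2/3)·I. Substituting back brings back I: I = exp(3*w)*sin(2*w)/3 - 2*exp(3*w)*cos(2*w)/9 − (4/9)·I.
Solving for I: (1 + 4/9)·I equals the remaining terms, so I = (9/13)·(exp(3*w)*sin(2*w)/3 - 2*exp(3*w)*cos(2*w)/9).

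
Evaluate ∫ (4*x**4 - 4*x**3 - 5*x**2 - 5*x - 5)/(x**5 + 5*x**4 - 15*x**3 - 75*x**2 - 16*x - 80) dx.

Factor the denominator: (x - 4)*(x + 4)*(x + 5)*(x**2 + 1).
Partial-fraction decomposition: (9*x - 19)/(442*(x**2 + 1)) + 965/(78*(x + 5)) - 1215/(136*(x + 4)) + 13/(24*(x - 4)).
Integrate each term; A/(x−a) gives A·log|x−a|; the (Bx+D)/(x²+p²) term gives a log and an atan.

13*log(x - 4)/24 - 1215*log(x + 4)/136 + 965*log(x + 5)/78 + 9*log(x**2 + 1)/884 - 19*atan(x)/442 + C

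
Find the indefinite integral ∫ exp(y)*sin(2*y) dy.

exp(y)*sin(2*y)/5 - 2*exp(y)*cos(2*y)/5 + C

Let I denote the integral. Integrate by parts with u = sin(2*y), dv = exp(y) dy, so v = exp(y): I = exp(y)*sin(2*y) − 2·∫ exp(y)*cos(2*y) dy.
Apply parts again with u = cos(2*y), dv = exp(y) dy: ∫ exp(y)*cos(2*y) dy = exp(y)*cos(2*y) + 2·I. Substituting back brings back I: I = exp(y)*sin(2*y) - 2*exp(y)*cos(2*y) − 4·I.
Solving for I: (1 + 4)·I equals the remaining terms, so I = (1/5)·(exp(y)*sin(2*y) - 2*exp(y)*cos(2*y)).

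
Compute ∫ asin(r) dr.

r*asin(r) + sqrt(-r**2 + 1) + C

Use integration by parts with u = arcsin(r), dv = dr.
Then du = 1/sqrt(-r**2 + 1) dr.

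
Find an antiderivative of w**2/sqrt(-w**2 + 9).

-w*sqrt(-w**2 + 9)/2 + 9*asin(w/3)/2 + C

Substitute w = 3·sin(θ), so dw = 3·cos(θ) dθ and the radical becomes sqrt(-w**2 + 9) = 3·cos(θ) by the Pythagorean identity.
Integrate the resulting trig expression in θ, then back-substitute θ = asin(w/3), sin(θ) = w/3, cos(θ) = sqrt(-w**2 + 9)/3 (absorbing any constant into C).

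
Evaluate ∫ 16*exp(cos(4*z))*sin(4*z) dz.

-4*exp(cos(4*z)) + C

Let u = cos(4*z), so du = (-4*sin(4*z)) dz.
Rewriting, the integral becomes -4·∫ e^u du = -4·e^u.
Substituting back, u = cos(4*z).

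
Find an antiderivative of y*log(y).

Use integration by parts with u = log(y), dv = y dy.
Then du = 1/y dy and v = y**2/2.

y**2*log(y)/2 - y**2/4 + C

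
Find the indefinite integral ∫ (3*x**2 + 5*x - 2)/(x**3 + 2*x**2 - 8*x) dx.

Factor the denominator: x*(x - 2)*(x + 4).
Partial-fraction decomposition: 13/(12*(x + 4)) + 5/(3*(x - 2)) + 1/(4*x).
Integrate each term: A/(x−a) contributes A·log|x−a|.

log(x)/4 + 5*log(x - 2)/3 + 13*log(x + 4)/12 + C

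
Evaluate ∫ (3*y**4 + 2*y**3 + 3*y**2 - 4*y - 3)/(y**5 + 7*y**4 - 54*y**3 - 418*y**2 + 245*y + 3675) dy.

Factor the denominator: (y - 7)*(y - 3)*(y + 5)**2*(y + 7).
Partial-fraction decomposition: 6689/(560*(y + 7)) - 45235/(4608*(y + 5)) + 1717/(192*(y + 5)**2) - 309/(2560*(y - 3)) + 8005/(8064*(y - 7)).
Integrate each term; A/(y−a) gives A·log|y−a|; A/(y−a)² gives −A/(y−a).

8005*log(y - 7)/8064 - 309*log(y - 3)/2560 - 45235*log(y + 5)/4608 + 6689*log(y + 7)/560 - 1717/(192*y + 960) + C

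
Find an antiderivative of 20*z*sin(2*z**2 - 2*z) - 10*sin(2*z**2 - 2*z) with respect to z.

Let u = 2*z**2 - 2*z, so du = (4*z - 2) dz.
Rewriting, the integral becomes 5·∫ sin(u) du = 5·-cos(u).
Substituting back, u = 2*z**2 - 2*z.

-5*cos(2*z**2 - 2*z) + C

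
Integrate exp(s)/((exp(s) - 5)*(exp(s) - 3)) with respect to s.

log(exp(s) - 5)/2 - log(exp(s) - 3)/2 + C

Let u = e^s, du = e^s ds.
The integral becomes ∫ du/((u-5)(u-3)); decompose into partial fractions.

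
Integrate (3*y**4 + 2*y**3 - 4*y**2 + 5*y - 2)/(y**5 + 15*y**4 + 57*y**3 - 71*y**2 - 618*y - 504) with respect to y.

137*log(y - 3)/1260 + log(y + 1)/36 + 277*log(y + 4)/63 - 328*log(y + 6)/9 + 1571*log(y + 7)/45 + C

Factor the denominator: (y - 3)*(y + 1)*(y + 4)*(y + 6)*(y + 7).
Partial-fraction decomposition: 1571/(45*(y + 7)) - 328/(9*(y + 6)) + 277/(63*(y + 4)) + 1/(36*(y + 1)) + 137/(1260*(y - 3)).
Integrate each term: A/(y−a) contributes A·log|y−a|.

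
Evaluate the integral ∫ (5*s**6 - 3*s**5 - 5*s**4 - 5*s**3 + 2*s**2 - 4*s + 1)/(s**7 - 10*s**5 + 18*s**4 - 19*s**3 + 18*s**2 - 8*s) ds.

-log(s)/8 + 7*log(s - 2)/4 + 23*log(s - 1)/25 + 7547*log(s + 4)/3400 + 2*log(s**2 + 1)/17 + 19*atan(s)/34 - 9/(10*s - 10) + C

Factor the denominator: s*(s - 2)*(s - 1)**2*(s + 4)*(s**2 + 1).
Partial-fraction decomposition: (8*s + 19)/(34*(s**2 + 1)) + 7547/(3400*(s + 4)) + 23/(25*(s - 1)) + 9/(10*(s - 1)**2) + 7/(4*(s - 2)) - 1/(8*s).
Integrate each term; A/(s−a) gives A·log|s−a|; the (Bs+D)/(s²+p²) term gives a log and an atan.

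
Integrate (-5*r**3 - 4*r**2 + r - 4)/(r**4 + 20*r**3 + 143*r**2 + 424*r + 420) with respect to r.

3*log(r + 2)/10 - 86*log(r + 5) + 463*log(r + 6)/2 - 754*log(r + 7)/5 + C

Factor the denominator: (r + 2)*(r + 5)*(r + 6)*(r + 7).
Partial-fraction decomposition: -754/(5*(r + 7)) + 463/(2*(r + 6)) - 86/(r + 5) + 3/(10*(r + 2)).
Integrate each term: A/(r−a) contributes A·log|r−a|.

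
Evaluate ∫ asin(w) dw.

w*asin(w) + sqrt(-w**2 + 1) + C

Use integration by parts with u = arcsin(w), dv = dw.
Then du = 1/sqrt(-w**2 + 1) dw.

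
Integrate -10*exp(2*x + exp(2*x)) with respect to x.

Let u = exp(2*x), so du = (2*exp(2*x)) dx.
Rewriting, the integral becomes -5·∫ e^u du = -5·e^u.
Substituting back, u = exp(2*x).

-5*exp(exp(2*x)) + C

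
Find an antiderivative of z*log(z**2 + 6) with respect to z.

z**2*log(z**2 + 6)/2 - z**2/2 + 3*log(z**2 + 6) + C

Let u = z**2 + 6, so du = (2*z) dz.
The integral becomes (1/2)·∫ log(u) du; integrate by parts with u′=log(u), dv′=du.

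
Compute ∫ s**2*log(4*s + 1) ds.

s**3*log(4*s + 1)/3 - s**3/9 + s**2/24 - s/48 + log(4*s + 1)/192 + C

Use integration by parts with u = log(4*s + 1), dv = s**2 ds.
Then du = 4/(4*s + 1) ds and v = s**3/3.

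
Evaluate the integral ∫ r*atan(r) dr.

Use integration by parts with u = arctan(r), dv = r dr.
Then du = 1/(r**2 + 1) dr.

r**2*atan(r)/2 - r/2 + atan(r)/2 + C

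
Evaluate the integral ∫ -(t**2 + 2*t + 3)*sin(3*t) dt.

t**2*cos(3*t)/3 - 2*t*sin(3*t)/9 + 2*t*cos(3*t)/3 - 2*sin(3*t)/9 + 25*cos(3*t)/27 + C

Use integration by parts with u = t**2 + 2*t + 3, dv = -sin(3*t) dt, so v = cos(3*t)/3.
Apply parts 2 times (tabular method): alternate signs, differentiate u down to 0, integrate dv up.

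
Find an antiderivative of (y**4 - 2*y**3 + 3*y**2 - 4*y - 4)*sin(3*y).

-y**4*cos(3*y)/3 + 4*y**3*sin(3*y)/9 + 2*y**3*cos(3*y)/3 - 2*y**2*sin(3*y)/3 - 5*y**2*cos(3*y)/9 + 10*y*sin(3*y)/27 + 8*y*cos(3*y)/9 - 8*sin(3*y)/27 + 118*cos(3*y)/81 + C

Use integration by parts with u = y**4 - 2*y**3 + 3*y**2 - 4*y - 4, dv = sin(3*y) dy, so v = -cos(3*y)/3.
Apply parts 4 times (tabular method): alternate signs, differentiate u down to 0, integrate dv up.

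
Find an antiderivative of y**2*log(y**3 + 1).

y**3*log(y**3 + 1)/3 - y**3/3 + log(y**3 + 1)/3 + C

Let u = y**3 + 1, so du = (3*y**2) dy.
The integral becomes (1/3)·∫ log(u) du; integrate by parts with u′=log(u), dv′=du.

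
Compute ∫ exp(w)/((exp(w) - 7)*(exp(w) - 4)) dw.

log(exp(w) - 7)/3 - log(exp(w) - 4)/3 + C

Let u = e^w, du = e^w dw.
The integral becomes ∫ du/((u-4)(u-7)); decompose into partial fractions.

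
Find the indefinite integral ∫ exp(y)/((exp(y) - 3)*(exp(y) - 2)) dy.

log(exp(y) - 3) - log(exp(y) - 2) + C

Let u = e^y, du = e^y dy.
The integral becomes ∫ du/((u-2)(u-3)); decompose into partial fractions.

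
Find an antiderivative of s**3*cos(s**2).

Let u = s², du = 2s ds; rewrite as (1/2)∫ u^1·cos(1u) du.
Now integrate by parts 1 time.

s**2*sin(s**2)/2 + cos(s**2)/2 + C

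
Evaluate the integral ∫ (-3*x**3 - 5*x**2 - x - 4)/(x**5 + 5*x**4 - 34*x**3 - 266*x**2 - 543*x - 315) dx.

-257*log(x - 7)/1920 + 5*log(x + 1)/128 - 97*log(x + 3)/80 + 251*log(x + 5)/192 - 7/(8*x + 24) + C

Factor the denominator: (x - 7)*(x + 1)*(x + 3)**2*(x + 5).
Partial-fraction decomposition: 251/(192*(x + 5)) - 97/(80*(x + 3)) + 7/(8*(x + 3)**2) + 5/(128*(x + 1)) - 257/(1920*(x - 7)).
Integrate each term; A/(x−a) gives A·log|x−a|; A/(x−a)² gives −A/(x−a).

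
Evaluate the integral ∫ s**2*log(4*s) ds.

Use integration by parts with u = log(4*s), dv = s**2 ds.
Then du = 1/s ds and v = s**3/3.

s**3*(log(s) + 2*log(2))/3 - s**3/9 + C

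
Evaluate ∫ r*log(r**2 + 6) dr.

r**2*log(r**2 + 6)/2 - r**2/2 + 3*log(r**2 + 6) + C

Let u = r**2 + 6, so du = (2*r) dr.
The integral becomes (1/2)·∫ log(u) du; integrate by parts with u′=log(u), dv′=du.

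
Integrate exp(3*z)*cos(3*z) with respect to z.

Let I denote the integral. Integrate by parts with u = cos(3*z), dv = exp(3*z) dz, so v = exp(3*z)/3: I = exp(3*z)*cos(3*z)/3 + ∫ exp(3*z)*sin(3*z) dz.
Apply parts again with u = sin(3*z), dv = exp(3*z) dz: ∫ exp(3*z)*sin(3*z) dz = exp(3*z)*sin(3*z)/3 − I. Substituting back brings back I: I = exp(3*z)*sin(3*z)/3 + exp(3*z)*cos(3*z)/3 − I.
Solving for I: (1 + 1)·I equals the remaining terms, so I = (1/2)·(exp(3*z)*sin(3*z)/3 + exp(3*z)*cos(3*z)/3).

exp(3*z)*sin(3*z)/6 + exp(3*z)*cos(3*z)/6 + C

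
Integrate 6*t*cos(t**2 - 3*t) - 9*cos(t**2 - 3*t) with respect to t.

Let u = t**2 - 3*t, so du = (2*t - 3) dt.
Rewriting, the integral becomes 3·∫ cos(u) du = 3·sin(u).
Substituting back, u = t**2 - 3*t.

3*sin(t**2 - 3*t) + C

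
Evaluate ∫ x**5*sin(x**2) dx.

Let u = x², du = 2x dx; rewrite as (1/2)∫ u^2·sin(1u) du.
Now integrate by parts 2 times.

-x**4*cos(x**2)/2 + x**2*sin(x**2) + cos(x**2) + C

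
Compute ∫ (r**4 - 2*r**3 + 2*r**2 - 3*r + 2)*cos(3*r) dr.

Use integration by parts with u = r**4 - 2*r**3 + 2*r**2 - 3*r + 2, dv = cos(3*r) dr, so v = sin(3*r)/3.
Apply parts 4 times (tabular method): alternate signs, differentiate u down to 0, integrate dv up.

r**4*sin(3*r)/3 - 2*r**3*sin(3*r)/3 + 4*r**3*cos(3*r)/9 + 2*r**2*sin(3*r)/9 - 2*r**2*cos(3*r)/3 - 5*r*sin(3*r)/9 + 4*r*cos(3*r)/27 + 50*sin(3*r)/81 - 5*cos(3*r)/27 + C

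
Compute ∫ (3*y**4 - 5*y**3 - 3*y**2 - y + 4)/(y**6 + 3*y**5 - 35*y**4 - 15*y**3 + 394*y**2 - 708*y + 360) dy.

Factor the denominator: (y - 3)*(y - 2)**2*(y - 1)*(y + 5)*(y + 6).
Partial-fraction decomposition: -2435/(2016*(y + 6)) + 1217/(1176*(y + 5)) + 1/(42*(y - 1)) - 659/(1568*(y - 2)) + 1/(28*(y - 2)**2) + 41/(72*(y - 3)).
Integrate each term; A/(y−a) gives A·log|y−a|; A/(y−a)² gives −A/(y−a).

41*log(y - 3)/72 - 659*log(y - 2)/1568 + log(y - 1)/42 + 1217*log(y + 5)/1176 - 2435*log(y + 6)/2016 - 1/(28*y - 56) + C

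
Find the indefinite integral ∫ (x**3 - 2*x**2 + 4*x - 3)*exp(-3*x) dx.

(-9*x**3 + 9*x**2 - 30*x + 17)*exp(-3*x)/27 + C

Use integration by parts with u = x**3 - 2*x**2 + 4*x - 3, dv = exp(-3*x) dx, so v = -exp(-3*x)/3.
Apply parts 3 times (tabular method): alternate signs, differentiate u down to 0, integrate dv up.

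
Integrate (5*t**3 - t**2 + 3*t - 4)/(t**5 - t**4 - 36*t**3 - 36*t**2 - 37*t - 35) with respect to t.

Factor the denominator: (t - 7)*(t + 1)*(t + 5)*(t**2 + 1).
Partial-fraction decomposition: -(23*t - 89)/(1300*(t**2 + 1)) - 223/(416*(t + 5)) + 13/(64*(t + 1)) + 561/(1600*(t - 7)).
Integrate each term; A/(t−a) gives A·log|t−a|; the (Bt+D)/(t²+p²) term gives a log and an atan.

561*log(t - 7)/1600 + 13*log(t + 1)/64 - 223*log(t + 5)/416 - 23*log(t**2 + 1)/2600 + 89*atan(t)/1300 + C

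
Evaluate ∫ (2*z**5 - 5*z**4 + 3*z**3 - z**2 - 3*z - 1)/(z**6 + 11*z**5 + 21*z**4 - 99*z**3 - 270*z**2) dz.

Factor the denominator: z**2*(z - 3)*(z + 3)*(z + 5)*(z + 6).
Partial-fraction decomposition: 22699/(972*(z + 6)) - 9761/(400*(z + 5)) + 973/(324*(z + 3)) + 143/(3888*(z - 3)) + 79/(8100*z) + 1/(270*z**2).
Integrate each term; A/(z−a) gives A·log|z−a|; A/(z−a)² gives −A/(z−a).

79*log(z)/8100 + 143*log(z - 3)/3888 + 973*log(z + 3)/324 - 9761*log(z + 5)/400 + 22699*log(z + 6)/972 - 1/(270*z) + C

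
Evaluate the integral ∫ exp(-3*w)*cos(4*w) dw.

4*exp(-3*w)*sin(4*w)/25 - 3*exp(-3*w)*cos(4*w)/25 + C

Let I denote the integral. Integrate by parts with u = cos(4*w), dv = exp(-3*w) dw, so v = -exp(-3*w)/3: I = -exp(-3*w)*cos(4*w)/3 − (4/3)·∫ exp(-3*w)*sin(4*w) dw.
Apply parts again with u = sin(4*w), dv = exp(-3*w) dw: ∫ exp(-3*w)*sin(4*w) dw = -exp(-3*w)*sin(4*w)/3 + (4/3)·I. Substituting back brings back I: I = 4*exp(-3*w)*sin(4*w)/9 - exp(-3*w)*cos(4*w)/3 − (16/9)·I.
Solving for I: (1 + 16/9)·I equals the remaining terms, so I = (9/25)·(4*exp(-3*w)*sin(4*w)/9 - exp(-3*w)*cos(4*w)/3).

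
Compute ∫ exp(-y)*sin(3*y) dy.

-exp(-y)*sin(3*y)/10 - 3*exp(-y)*cos(3*y)/10 + C

Let I denote the integral. Integrate by parts with u = sin(3*y), dv = exp(-y) dy, so v = -exp(-y): I = -exp(-y)*sin(3*y) + 3·∫ exp(-y)*cos(3*y) dy.
Apply parts again with u = cos(3*y), dv = exp(-y) dy: ∫ exp(-y)*cos(3*y) dy = -exp(-y)*cos(3*y) − 3·I. Substituting back brings back I: I = -exp(-y)*sin(3*y) - 3*exp(-y)*cos(3*y) − 9·I.
Solving for I: (1 + 9)·I equals the remaining terms, so I = (1/10)·(-exp(-y)*sin(3*y) - 3*exp(-y)*cos(3*y)).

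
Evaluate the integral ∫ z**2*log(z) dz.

z**3*log(z)/3 - z**3/9 + C

Use integration by parts with u = log(z), dv = z**2 dz.
Then du = 1/z dz and v = z**3/3.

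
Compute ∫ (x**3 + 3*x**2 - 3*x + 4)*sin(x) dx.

Use integration by parts with u = x**3 + 3*x**2 - 3*x + 4, dv = sin(x) dx, so v = -cos(x).
Apply parts 3 times (tabular method): alternate signs, differentiate u down to 0, integrate dv up.

-x**3*cos(x) + 3*x**2*sin(x) - 3*x**2*cos(x) + 6*x*sin(x) + 9*x*cos(x) - 9*sin(x) + 2*cos(x) + C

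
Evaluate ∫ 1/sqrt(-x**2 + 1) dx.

Substitute x = sin(θ), so dx = cos(θ) dθ and the radical becomes sqrt(-x**2 + 1) = cos(θ) by the Pythagorean identity.
Integrate the resulting trig expression in θ, then back-substitute θ = asin(x), sin(θ) = x, cos(θ) = sqrt(-x**2 + 1) (absorbing any constant into C).

asin(x) + C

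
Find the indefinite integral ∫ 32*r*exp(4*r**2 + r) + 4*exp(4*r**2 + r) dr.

Let u = 4*r**2 + r, so du = (8*r + 1) dr.
Rewriting, the integral becomes 4·∫ e^u du = 4·e^u.
Substituting back, u = 4*r**2 + r.

4*exp(4*r**2 + r) + C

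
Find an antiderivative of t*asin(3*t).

t**2*asin(3*t)/2 + t*sqrt(-9*t**2 + 1)/12 - asin(3*t)/36 + C

Use integration by parts with u = arcsin(3*t), dv = t dt.
Then du = 3/sqrt(-9*t**2 + 1) dt.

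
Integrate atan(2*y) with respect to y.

Use integration by parts with u = arctan(2*y), dv = dy.
Then du = 2/(4*y**2 + 1) dy.

y*atan(2*y) - log(4*y**2 + 1)/4 + C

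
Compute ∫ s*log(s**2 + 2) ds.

Let u = s**2 + 2, so du = (2*s) ds.
The integral becomes (1/2)·∫ log(u) du; integrate by parts with u′=log(u), dv′=du.

s**2*log(s**2 + 2)/2 - s**2/2 + log(s**2 + 2) + C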